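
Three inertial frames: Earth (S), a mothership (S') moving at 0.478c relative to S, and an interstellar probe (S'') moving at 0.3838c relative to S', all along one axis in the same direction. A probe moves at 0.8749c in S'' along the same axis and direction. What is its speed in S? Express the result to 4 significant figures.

First combine the probe and interstellar probe (S''→S'): u₁ = (0.8749 + 0.3838)/(1 + 0.8749×0.3838) = 1.2587/1.33578662 = 0.94229.
Then combine with the mothership (S'→S): u = (0.94229 + 0.478)/(1 + 0.94229×0.478) = 1.42029/1.45041462 = 0.97923.

0.9792c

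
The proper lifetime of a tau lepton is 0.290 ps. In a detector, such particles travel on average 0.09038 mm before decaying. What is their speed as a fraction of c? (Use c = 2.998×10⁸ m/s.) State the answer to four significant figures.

0.7207c

d = βγcτ ⇒ βγ = d/(cτ) = 9.038×10^-5 m / (8.6942×10^-5 m) = 1.0395.
β = (βγ)/√(1+(βγ)²) = 1.0395/√2.08056 = 0.7207.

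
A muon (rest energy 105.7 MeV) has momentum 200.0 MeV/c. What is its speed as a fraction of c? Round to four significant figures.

0.8841c

pc/(mc²) = 200.0/105.7 = 1.8921 = βγ = β/√(1−β²).
So β² = x²/(1 + x²) with x = 1.8921: x² = 3.58004, β² = 3.58004/4.58004 = 0.781661, β = 0.8841.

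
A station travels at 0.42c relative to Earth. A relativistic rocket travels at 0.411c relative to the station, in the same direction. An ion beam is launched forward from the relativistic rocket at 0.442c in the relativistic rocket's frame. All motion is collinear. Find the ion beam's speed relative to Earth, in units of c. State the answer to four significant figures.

Compose velocities in two stages. Stage 1 (into S'): u₁ = (0.442+0.411)/(1+0.442×0.411) = 0.72186.
Stage 2 (into S): u = (0.72186+0.42)/(1+0.72186×0.42) = 0.87621, so the speed is 0.8762c.

0.8762c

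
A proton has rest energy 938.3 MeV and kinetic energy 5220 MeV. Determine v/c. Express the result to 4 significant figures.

0.9883

γ = 1 + K/(mc²) = 1 + 5220/938.3 = 6.5633.
β = √(1 − 1/γ²) = √(1 − 0.0232143) = √0.9767857 = 0.9883.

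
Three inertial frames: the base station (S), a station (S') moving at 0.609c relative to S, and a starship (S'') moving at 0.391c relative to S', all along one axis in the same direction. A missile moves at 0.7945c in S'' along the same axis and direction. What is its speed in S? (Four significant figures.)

First combine the missile and starship (S''→S'): u₁ = (0.7945 + 0.391)/(1 + 0.7945×0.391) = 1.1855/1.3106495 = 0.90451.
Then combine with the station (S'→S): u = (0.90451 + 0.609)/(1 + 0.90451×0.609) = 1.51351/1.55084659 = 0.97593.

0.9759c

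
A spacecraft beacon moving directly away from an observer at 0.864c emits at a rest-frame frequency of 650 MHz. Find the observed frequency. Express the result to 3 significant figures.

176 MHz

Relativistic Doppler (source moving away): f_obs = f_src · √((1−β)/(1+β)).
With β = 0.864: factor = √(0.136/1.864) = 0.27011.
f_obs = 650 × 0.27011 = 176 MHz.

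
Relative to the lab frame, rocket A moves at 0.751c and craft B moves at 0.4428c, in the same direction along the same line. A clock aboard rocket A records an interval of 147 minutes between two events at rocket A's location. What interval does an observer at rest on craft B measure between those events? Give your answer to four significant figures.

165.7 minutes

The velocity of rocket A relative to craft B is (0.751 − 0.4428)c / (1 − 0.751×0.4428) = 0.46175c; relative speed 0.46175c.
γ for this relative speed: γ = 1/√(1 − 0.213213) = 1.1274.
Rocket A's interval is proper; time dilation gives Δt_B = γΔτ = 1.1274 × 147 minutes = 165.7 minutes.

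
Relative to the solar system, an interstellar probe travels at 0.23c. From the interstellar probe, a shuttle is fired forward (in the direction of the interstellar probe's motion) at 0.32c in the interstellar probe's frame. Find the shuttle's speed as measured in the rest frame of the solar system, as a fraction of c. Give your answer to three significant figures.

0.512c

In units of c, u = (u' + v)/(1 + u'v) with u' = 0.32 and v = 0.23.
Numerator: 0.32 + 0.23 = 0.55. Denominator: 1 + (0.32)(0.23) = 1.0736.
u = 0.55/1.0736 = 0.5123, so the speed is 0.512c.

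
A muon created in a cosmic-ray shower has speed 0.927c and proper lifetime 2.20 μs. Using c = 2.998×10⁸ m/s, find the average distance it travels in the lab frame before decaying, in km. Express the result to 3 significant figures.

With β = 0.927, γ = 1/√(1 − 0.927²) = 1/√0.140671 = 2.6662.
Lab-frame lifetime: Δt = γτ = 2.6662 × 2.20 μs = 5.8656 μs.
Distance: d = vΔt = 0.927 × 2.998×10⁸ m/s × 5.8656×10^-6 s = 1630 m = 1.63 km.

1.63 km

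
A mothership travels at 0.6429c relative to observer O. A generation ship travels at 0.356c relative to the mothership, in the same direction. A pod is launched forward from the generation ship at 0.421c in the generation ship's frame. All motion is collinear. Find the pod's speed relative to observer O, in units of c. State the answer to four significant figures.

0.9193c

Compose velocities in two stages. Stage 1 (into S'): u₁ = (0.421+0.356)/(1+0.421×0.356) = 0.67573.
Stage 2 (into S): u = (0.67573+0.6429)/(1+0.67573×0.6429) = 0.91927, so the speed is 0.9193c.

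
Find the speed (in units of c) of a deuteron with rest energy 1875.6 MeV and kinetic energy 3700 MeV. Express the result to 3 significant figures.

γ = 1 + K/(mc²) = 1 + 3700/1875.6 = 2.9727.
β = √(1 − 1/γ²) = √(1 − 0.113161) = √0.886839 = 0.942.

0.942c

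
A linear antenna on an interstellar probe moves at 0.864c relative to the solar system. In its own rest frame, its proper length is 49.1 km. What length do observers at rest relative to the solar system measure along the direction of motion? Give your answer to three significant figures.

24.7 km

γ = 1/√(1 − β²) = 1/√(1 − 0.746496) = 1/√0.253504 = 1/0.503492 = 1.9861.
Along the direction of motion the measured length is L₀/γ = 49.1/1.9861 = 24.7 km.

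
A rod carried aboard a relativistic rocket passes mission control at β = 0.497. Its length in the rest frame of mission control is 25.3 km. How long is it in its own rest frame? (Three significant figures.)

29.2 km

β² = 0.247009, so γ = 1/√0.752991 = 1.1524.
Proper length: L₀ = γ·L = 1.1524 × 25.3 = 29.2 km.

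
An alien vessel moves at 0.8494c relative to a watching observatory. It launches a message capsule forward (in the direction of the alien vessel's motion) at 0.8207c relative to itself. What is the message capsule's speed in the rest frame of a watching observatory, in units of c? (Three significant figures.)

0.984c

In units of c, u = (u' + v)/(1 + u'v) with u' = 0.8207 and v = 0.8494.
Numerator: 0.8207 + 0.8494 = 1.6701. Denominator: 1 + (0.8207)(0.8494) = 1.69710258.
u = 1.6701/1.69710258 = 0.98409, so the speed is 0.984c.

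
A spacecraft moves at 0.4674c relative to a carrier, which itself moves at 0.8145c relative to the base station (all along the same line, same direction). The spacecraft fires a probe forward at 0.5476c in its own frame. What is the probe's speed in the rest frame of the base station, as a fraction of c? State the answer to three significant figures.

Compose velocities in two stages. Stage 1 (into S'): u₁ = (0.5476+0.4674)/(1+0.5476×0.4674) = 0.80815.
Stage 2 (into S): u = (0.80815+0.8145)/(1+0.80815×0.8145) = 0.97854, so the speed is 0.979c.

0.979c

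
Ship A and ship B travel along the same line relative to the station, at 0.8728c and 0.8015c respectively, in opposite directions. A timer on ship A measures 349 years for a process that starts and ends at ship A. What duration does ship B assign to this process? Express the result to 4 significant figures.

Transform ship A's velocity into ship B's frame: (0.8728 + 0.8015)/(1 + 0.8728·0.8015) = 1.6743/1.6995492, so the relative speed is 0.98514c.
At |u| = 0.98514c, γ = (1 − 0.970501)^(−1/2) = 5.8223.
The clock on ship A records proper time, so ship B measures Δt = γΔτ = 5.8223 × 349 = 2032 years.

2032 years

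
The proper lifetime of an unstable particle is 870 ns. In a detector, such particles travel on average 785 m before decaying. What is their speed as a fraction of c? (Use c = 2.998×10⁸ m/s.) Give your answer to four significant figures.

Lab distance = (lab lifetime)·v = γτ·βc, so βγ = d/(cτ) = 785.0/(2.998×10⁸ × 8.700×10^-7) = 3.0097.
With βγ = 3.0097: γ² = 1 + (βγ)² = 10.05829, and β = (βγ)/γ = 3.0097/3.17148 = 0.9490.

0.9490c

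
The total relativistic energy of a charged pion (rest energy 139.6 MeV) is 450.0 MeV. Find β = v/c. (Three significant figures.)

0.951

Total energy E = γmc² gives γ = 450.0/139.6 = 3.2235.
Hence β = √(1 − 1/γ²) = √(1 − 0.0962376) = √0.9037624 = 0.951.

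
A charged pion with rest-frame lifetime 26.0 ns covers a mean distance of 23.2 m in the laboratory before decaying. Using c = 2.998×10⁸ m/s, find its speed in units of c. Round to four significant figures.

0.9479c

Let x = d/(cτ) = 23.20 m / (2.998×10⁸ m/s × 2.600×10^-8 s) = 2.9763. Since d = βγcτ, x = βγ = β/√(1−β²).
Solving: β² = x²/(1+x²) = 8.85836/9.85836 = 0.898563, so β = 0.9479.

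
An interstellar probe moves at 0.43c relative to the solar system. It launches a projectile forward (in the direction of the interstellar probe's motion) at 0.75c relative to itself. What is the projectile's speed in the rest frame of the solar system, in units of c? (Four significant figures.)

In units of c, u = (u' + v)/(1 + u'v) with u' = 0.75 and v = 0.43.
Numerator: 0.75 + 0.43 = 1.18. Denominator: 1 + (0.75)(0.43) = 1.3225.
u = 1.18/1.3225 = 0.89225, so the speed is 0.8922c.

0.8922c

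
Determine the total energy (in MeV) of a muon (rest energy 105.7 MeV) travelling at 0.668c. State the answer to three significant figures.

142 MeV

γ = 1/√(1 − β²) = 1/√(1 − 0.446224) = 1/√0.553776 = 1/0.744161 = 1.3438.
Total energy: E = γmc² = 1.3438 × 105.7 MeV = 142 MeV.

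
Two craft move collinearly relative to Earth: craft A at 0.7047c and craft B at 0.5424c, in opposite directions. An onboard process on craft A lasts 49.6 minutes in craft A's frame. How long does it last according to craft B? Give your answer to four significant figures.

The velocity of craft A relative to craft B is (0.7047 + 0.5424)c / (1 + 0.7047×0.5424) = 0.90224c; relative speed 0.90224c.
At |u| = 0.90224c, γ = (1 − 0.814037)^(−1/2) = 2.3189.
Craft A's interval is proper; time dilation gives Δt_B = γΔτ = 2.3189 × 49.6 minutes = 115.0 minutes.

115.0 minutes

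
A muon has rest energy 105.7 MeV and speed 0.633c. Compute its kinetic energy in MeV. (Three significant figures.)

γ = 1/√(1 − β²) = 1/√(1 − 0.400689) = 1/√0.599311 = 1.29174.
Kinetic energy: K = (γ − 1)mc² = (1.29174 − 1) × 105.7 MeV = 0.29174 × 105.7 = 30.8 MeV.

30.8 MeV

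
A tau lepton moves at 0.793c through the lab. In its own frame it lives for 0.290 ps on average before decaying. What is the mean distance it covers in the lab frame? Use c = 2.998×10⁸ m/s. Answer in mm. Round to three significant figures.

With β = 0.793, γ = 1/√(1 − 0.793²) = 1/√0.371151 = 1.6414.
Lab-frame lifetime: Δt = γτ = 1.6414 × 0.290 ps = 0.47601 ps.
Distance: d = vΔt = 0.793 × 2.998×10⁸ m/s × 4.7601×10^-13 s = 1.13×10^-4 m = 0.113 mm.

0.113 mm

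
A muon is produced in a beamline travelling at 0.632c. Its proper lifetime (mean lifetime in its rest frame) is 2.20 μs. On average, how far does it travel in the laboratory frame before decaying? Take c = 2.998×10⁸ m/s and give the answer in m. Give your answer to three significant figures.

γ = 1/√(1 − β²) = 1/√(1 − 0.399424) = 1/√0.600576 = 1/0.774968 = 1.2904.
Lab-frame lifetime: Δt = γτ = 1.2904 × 2.20 μs = 2.8389 μs.
Distance: d = vΔt = 0.632 × 2.998×10⁸ m/s × 2.8389×10^-6 s = 538 m.

538 m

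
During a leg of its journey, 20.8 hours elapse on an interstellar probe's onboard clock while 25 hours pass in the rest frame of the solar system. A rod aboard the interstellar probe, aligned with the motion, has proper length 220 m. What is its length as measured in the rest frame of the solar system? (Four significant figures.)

The time-dilation ratio gives γ = 25/20.8 = 1.20192.
The rod contracts by the same γ: 220 m / 1.20192 = 183.0 m.

183.0 m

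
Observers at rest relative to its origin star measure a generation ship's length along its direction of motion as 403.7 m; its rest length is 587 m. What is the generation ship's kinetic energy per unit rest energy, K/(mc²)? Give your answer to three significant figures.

0.454

γ = L₀/L = 587/403.7 = 1.45405.
Since K = (γ−1)mc², K/(mc²) = 1.45405 − 1 = 0.454.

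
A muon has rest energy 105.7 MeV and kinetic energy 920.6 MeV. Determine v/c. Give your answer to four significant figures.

γ = 1 + K/(mc²) = 1 + 920.6/105.7 = 9.7096.
β = √(1 − 1/γ²) = √(1 − 0.0106071) = √0.9893929 = 0.9947.

0.9947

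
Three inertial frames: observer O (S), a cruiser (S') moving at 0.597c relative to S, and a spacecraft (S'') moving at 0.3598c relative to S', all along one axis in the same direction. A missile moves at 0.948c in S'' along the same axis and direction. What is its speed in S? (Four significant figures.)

0.9937c

Compose velocities in two stages. Stage 1 (into S'): u₁ = (0.948+0.3598)/(1+0.948×0.3598) = 0.97518.
Stage 2 (into S): u = (0.97518+0.597)/(1+0.97518×0.597) = 0.99368, so the speed is 0.9937c.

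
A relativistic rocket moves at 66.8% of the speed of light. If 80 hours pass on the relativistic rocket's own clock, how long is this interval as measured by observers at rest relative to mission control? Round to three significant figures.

Lorentz factor: γ = (1 − 0.446224)^(−1/2) = 1.3438.
The onboard clock measures proper time, so the interval in the rest frame of mission control is dilated: Δt = γ·Δτ = 1.3438 × 80 hours = 108 hours.

108 hours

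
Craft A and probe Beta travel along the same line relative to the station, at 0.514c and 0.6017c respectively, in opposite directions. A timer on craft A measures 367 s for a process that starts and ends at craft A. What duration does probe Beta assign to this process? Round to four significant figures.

701.3 s

Transform craft A's velocity into probe Beta's frame: (0.514 + 0.6017)/(1 + 0.514·0.6017) = 1.1157/1.3092738, so the relative speed is 0.85215c.
γ for this relative speed: γ = 1/√(1 − 0.72616) = 1.911.
The clock on craft A records proper time, so probe Beta measures Δt = γΔτ = 1.911 × 367 = 701.3 s.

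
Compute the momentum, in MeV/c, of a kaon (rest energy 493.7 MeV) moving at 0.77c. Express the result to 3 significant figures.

596 MeV/c

Lorentz factor: γ = (1 − 0.5929)^(−1/2) = 1.5673.
Momentum: p = γβ·mc = 1.5673 × 0.77 × 493.7 MeV/c = 596 MeV/c.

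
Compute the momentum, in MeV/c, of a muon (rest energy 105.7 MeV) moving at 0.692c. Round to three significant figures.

101 MeV/c

With β = 0.692, γ = 1/√(1 − 0.692²) = 1/√0.521136 = 1.3852.
Momentum: p = γβ·mc = 1.3852 × 0.692 × 105.7 MeV/c = 101 MeV/c.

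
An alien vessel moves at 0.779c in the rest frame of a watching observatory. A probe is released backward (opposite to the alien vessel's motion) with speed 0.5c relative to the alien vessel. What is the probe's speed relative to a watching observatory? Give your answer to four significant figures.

Relativistic velocity addition: u = (u' + v)/(1 + u'v/c²), with u' = −0.5c and v = 0.779c.
Numerator: −0.5 + 0.779 = 0.279. Denominator: 1 + (−0.5)(0.779) = 0.6105.
u = 0.279/0.6105 = 0.457, so the speed is 0.4570c.

0.4570c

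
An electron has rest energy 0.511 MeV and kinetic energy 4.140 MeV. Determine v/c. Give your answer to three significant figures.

K = (γ−1)mc², so γ = 1 + 4.140/0.511 = 9.1018.
Then v/c = √(1 − γ⁻²) = √(1 − 0.0120711) = √0.9879289 = 0.994.

0.994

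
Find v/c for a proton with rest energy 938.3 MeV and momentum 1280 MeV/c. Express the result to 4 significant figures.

0.8065

βγ = pc/(mc²) = 1280/938.3 = 1.3642.
Since γ² = 1 + (βγ)² = 2.86104, γ = √2.86104 = 1.69146, and β = (βγ)/γ = 1.3642/1.69146 = 0.8065.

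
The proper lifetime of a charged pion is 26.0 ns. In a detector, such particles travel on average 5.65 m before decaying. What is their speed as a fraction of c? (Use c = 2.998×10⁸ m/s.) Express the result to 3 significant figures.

0.587c

Lab distance = (lab lifetime)·v = γτ·βc, so βγ = d/(cτ) = 5.650/(2.998×10⁸ × 2.600×10^-8) = 0.72484.
With βγ = 0.72484: γ² = 1 + (βγ)² = 1.525393, and β = (βγ)/γ = 0.72484/1.23507 = 0.587.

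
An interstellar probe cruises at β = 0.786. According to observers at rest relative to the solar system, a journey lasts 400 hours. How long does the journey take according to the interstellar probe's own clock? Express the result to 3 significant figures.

β² = 0.617796, so γ = 1/√0.382204 = 1.6175.
The moving clock records proper time: Δτ = Δt/γ = 400/1.6175 = 247 hours.

247 hours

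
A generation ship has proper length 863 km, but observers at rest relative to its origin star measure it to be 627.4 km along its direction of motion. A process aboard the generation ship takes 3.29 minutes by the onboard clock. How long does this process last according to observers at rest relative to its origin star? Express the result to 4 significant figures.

4.525 minutes

γ = L₀/L = 863/627.4 = 1.37552.
Δt = γΔτ = 1.37552 × 3.29 = 4.525 minutes.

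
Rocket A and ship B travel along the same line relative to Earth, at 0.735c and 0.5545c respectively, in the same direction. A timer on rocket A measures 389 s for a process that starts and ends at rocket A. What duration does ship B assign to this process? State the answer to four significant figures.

408.4 s

Speed of rocket A in ship B's frame: u = (v_A − v_B)/(1 − v_A v_B/c²) = (0.735 − 0.5545)/(1 − 0.735×0.5545) = 0.1805/0.5924425 = 0.30467; |u| = 0.30467c.
At |u| = 0.30467c, γ = (1 − 0.0928238)^(−1/2) = 1.0499.
Rocket A's interval is proper; time dilation gives Δt_B = γΔτ = 1.0499 × 389 s = 408.4 s.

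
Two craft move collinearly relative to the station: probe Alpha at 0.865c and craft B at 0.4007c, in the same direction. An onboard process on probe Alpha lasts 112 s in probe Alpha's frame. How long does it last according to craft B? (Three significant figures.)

159 s

Transform probe Alpha's velocity into craft B's frame: (0.865 − 0.4007)/(1 − 0.865·0.4007) = 0.4643/0.6533945, so the relative speed is 0.7106c.
At |u| = 0.7106c, γ = (1 − 0.504952)^(−1/2) = 1.4213.
Probe Alpha's interval is proper; time dilation gives Δt_B = γΔτ = 1.4213 × 112 s = 159 s.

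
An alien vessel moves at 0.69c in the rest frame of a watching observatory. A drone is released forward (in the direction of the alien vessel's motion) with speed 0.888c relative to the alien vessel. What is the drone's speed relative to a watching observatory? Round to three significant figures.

0.978c

In units of c, u = (u' + v)/(1 + u'v) with u' = 0.888 and v = 0.69.
Numerator: 0.888 + 0.69 = 1.578. Denominator: 1 + (0.888)(0.69) = 1.61272.
u = 1.578/1.61272 = 0.97847, so the speed is 0.978c.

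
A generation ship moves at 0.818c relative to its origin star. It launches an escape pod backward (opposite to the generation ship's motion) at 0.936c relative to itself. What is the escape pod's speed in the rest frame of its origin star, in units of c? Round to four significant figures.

0.5035c

Relativistic velocity addition: u = (u' + v)/(1 + u'v/c²), with u' = −0.936c and v = 0.818c.
Numerator: −0.936 + 0.818 = −0.118. Denominator: 1 + (−0.936)(0.818) = 0.234352.
u = −0.118/0.234352 = −0.50352, so the speed is 0.5035c.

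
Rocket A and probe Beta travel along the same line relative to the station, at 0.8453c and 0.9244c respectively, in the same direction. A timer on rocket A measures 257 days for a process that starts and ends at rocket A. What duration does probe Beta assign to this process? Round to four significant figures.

Transform rocket A's velocity into probe Beta's frame: (0.8453 − 0.9244)/(1 − 0.8453·0.9244) = −0.0791/0.21860468, so the relative speed is 0.36184c.
γ for this relative speed: γ = 1/√(1 − 0.130928) = 1.0727.
Rocket A's interval is proper; time dilation gives Δt_B = γΔτ = 1.0727 × 257 days = 275.7 days.

275.7 days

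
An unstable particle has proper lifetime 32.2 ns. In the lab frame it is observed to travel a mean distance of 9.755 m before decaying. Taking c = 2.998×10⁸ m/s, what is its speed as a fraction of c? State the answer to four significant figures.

0.7108c

Lab distance = (lab lifetime)·v = γτ·βc, so βγ = d/(cτ) = 9.755/(2.998×10⁸ × 3.220×10^-8) = 1.0105.
With βγ = 1.0105: γ² = 1 + (βγ)² = 2.02111, and β = (βγ)/γ = 1.0105/1.42166 = 0.7108.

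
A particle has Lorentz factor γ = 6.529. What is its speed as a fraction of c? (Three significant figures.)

β = √(1 − 1/γ²) = √(1 − 1/42.627841) = √0.976541 = 0.988.

0.988c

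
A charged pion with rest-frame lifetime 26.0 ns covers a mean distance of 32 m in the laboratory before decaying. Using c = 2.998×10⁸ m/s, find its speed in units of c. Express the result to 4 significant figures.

0.9716c

Let x = d/(cτ) = 32.00 m / (2.998×10⁸ m/s × 2.600×10^-8 s) = 4.1053. Since d = βγcτ, x = βγ = β/√(1−β²).
Solving: β² = x²/(1+x²) = 16.8535/17.8535 = 0.943989, so β = 0.9716.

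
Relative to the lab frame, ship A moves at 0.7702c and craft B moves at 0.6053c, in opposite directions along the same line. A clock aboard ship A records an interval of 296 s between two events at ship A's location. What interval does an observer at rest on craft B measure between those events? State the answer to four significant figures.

The velocity of ship A relative to craft B is (0.7702 + 0.6053)c / (1 + 0.7702×0.6053) = 0.93814c; relative speed 0.93814c.
At |u| = 0.93814c, γ = (1 − 0.880107)^(−1/2) = 2.888.
The clock on ship A records proper time, so craft B measures Δt = γΔτ = 2.888 × 296 = 854.8 s.

854.8 s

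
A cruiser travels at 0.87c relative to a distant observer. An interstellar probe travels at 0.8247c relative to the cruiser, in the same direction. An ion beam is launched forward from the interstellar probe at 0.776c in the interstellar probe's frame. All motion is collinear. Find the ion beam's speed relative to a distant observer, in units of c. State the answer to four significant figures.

Compose velocities in two stages. Stage 1 (into S'): u₁ = (0.776+0.8247)/(1+0.776×0.8247) = 0.97606.
Stage 2 (into S): u = (0.97606+0.87)/(1+0.97606×0.87) = 0.99832, so the speed is 0.9983c.

0.9983c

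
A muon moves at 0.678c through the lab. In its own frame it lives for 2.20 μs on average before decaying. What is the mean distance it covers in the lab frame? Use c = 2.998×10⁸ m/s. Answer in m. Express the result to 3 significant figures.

608 m

Lorentz factor: γ = (1 − 0.459684)^(−1/2) = 1.3604.
Lab-frame lifetime: Δt = γτ = 1.3604 × 2.20 μs = 2.9929 μs.
Distance: d = vΔt = 0.678 × 2.998×10⁸ m/s × 2.9929×10^-6 s = 608 m.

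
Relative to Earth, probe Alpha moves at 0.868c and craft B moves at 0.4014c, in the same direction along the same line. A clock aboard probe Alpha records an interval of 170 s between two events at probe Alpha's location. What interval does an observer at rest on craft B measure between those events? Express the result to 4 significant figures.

243.6 s

Speed of probe Alpha in craft B's frame: u = (v_A − v_B)/(1 − v_A v_B/c²) = (0.868 − 0.4014)/(1 − 0.868×0.4014) = 0.4666/0.6515848 = 0.7161; |u| = 0.7161c.
At |u| = 0.7161c, γ = (1 − 0.512799)^(−1/2) = 1.4327.
Probe Alpha's interval is proper; time dilation gives Δt_B = γΔτ = 1.4327 × 170 s = 243.6 s.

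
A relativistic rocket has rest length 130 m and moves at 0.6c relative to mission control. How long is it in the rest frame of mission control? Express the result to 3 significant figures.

104 m

γ = 1/√(1 − β²) = 1/√(1 − 0.36) = 1/√0.64 = 1/0.8 = 1.25.
Along the direction of motion the measured length is L₀/γ = 130/1.25 = 104 m.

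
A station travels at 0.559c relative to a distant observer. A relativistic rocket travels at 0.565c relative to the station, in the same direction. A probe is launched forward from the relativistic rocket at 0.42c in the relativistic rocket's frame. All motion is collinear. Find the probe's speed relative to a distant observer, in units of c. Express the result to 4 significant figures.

0.9378c

First combine the probe and relativistic rocket (S''→S'): u₁ = (0.42 + 0.565)/(1 + 0.42×0.565) = 0.985/1.2373 = 0.79609.
Then combine with the station (S'→S): u = (0.79609 + 0.559)/(1 + 0.79609×0.559) = 1.35509/1.44501431 = 0.93777.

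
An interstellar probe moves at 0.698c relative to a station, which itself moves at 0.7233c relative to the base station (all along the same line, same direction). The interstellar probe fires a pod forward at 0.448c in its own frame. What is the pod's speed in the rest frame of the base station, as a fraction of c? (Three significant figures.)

Apply u = (u'+v)/(1+u'v) twice. Pod in the station frame: (0.448+0.698)/(1+0.448·0.698) = 1.146/1.312704 = 0.87301c.
That velocity, transformed to the rest frame of the base station: (0.87301+0.7233)/(1+0.87301·0.7233) = 1.59631/1.631448133 = 0.97846c.

0.978c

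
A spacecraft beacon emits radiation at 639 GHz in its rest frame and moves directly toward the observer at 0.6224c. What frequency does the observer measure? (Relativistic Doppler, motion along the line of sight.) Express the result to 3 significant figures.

Relativistic Doppler (source moving toward): f_obs = f_src · √((1+β)/(1−β)).
With β = 0.6224: factor = √(1.6224/0.3776) = 2.0728.
f_obs = 639 × 2.0728 = 1320 GHz.

1320 GHz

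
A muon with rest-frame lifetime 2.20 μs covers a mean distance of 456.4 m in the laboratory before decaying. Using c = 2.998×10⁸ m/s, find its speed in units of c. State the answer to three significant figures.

Let x = d/(cτ) = 456.4 m / (2.998×10⁸ m/s × 2.200×10^-6 s) = 0.69198. Since d = βγcτ, x = βγ = β/√(1−β²).
Solving: β² = x²/(1+x²) = 0.478836/1.478836 = 0.323792, so β = 0.569.

0.569c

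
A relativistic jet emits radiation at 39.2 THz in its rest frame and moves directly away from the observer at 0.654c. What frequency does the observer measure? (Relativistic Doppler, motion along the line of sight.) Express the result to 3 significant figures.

Relativistic Doppler (source moving away): f_obs = f_src · √((1−β)/(1+β)).
With β = 0.654: factor = √(0.346/1.654) = 0.45737.
f_obs = 39.2 × 0.45737 = 17.9 THz.

17.9 THz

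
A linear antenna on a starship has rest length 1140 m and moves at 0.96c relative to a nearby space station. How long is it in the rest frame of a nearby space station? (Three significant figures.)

319 m

Lorentz factor: γ = (1 − 0.9216)^(−1/2) = 3.5714.
Length contraction: L = L₀/γ = 1140/3.5714 = 319 m.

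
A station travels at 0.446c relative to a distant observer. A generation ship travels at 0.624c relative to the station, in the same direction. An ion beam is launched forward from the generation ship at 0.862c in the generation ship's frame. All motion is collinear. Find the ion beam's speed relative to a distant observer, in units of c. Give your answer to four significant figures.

0.9869c

Apply u = (u'+v)/(1+u'v) twice. Ion beam in the station frame: (0.862+0.624)/(1+0.862·0.624) = 1.486/1.537888 = 0.96626c.
That velocity, transformed to the rest frame of a distant observer: (0.96626+0.446)/(1+0.96626·0.446) = 1.41226/1.43095196 = 0.98694c.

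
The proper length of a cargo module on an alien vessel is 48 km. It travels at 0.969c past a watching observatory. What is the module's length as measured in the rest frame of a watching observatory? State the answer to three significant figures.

γ = 1/√(1 − β²) = 1/√(1 − 0.938961) = 1/√0.061039 = 1/0.247061 = 4.0476.
Length contraction: L = L₀/γ = 48/4.0476 = 11.9 km.

11.9 km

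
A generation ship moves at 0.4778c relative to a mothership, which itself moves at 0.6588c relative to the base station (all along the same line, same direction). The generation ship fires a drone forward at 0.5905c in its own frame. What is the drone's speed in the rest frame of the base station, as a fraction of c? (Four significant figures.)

Compose velocities in two stages. Stage 1 (into S'): u₁ = (0.5905+0.4778)/(1+0.5905×0.4778) = 0.83322.
Stage 2 (into S): u = (0.83322+0.6588)/(1+0.83322×0.6588) = 0.96326, so the speed is 0.9633c.

0.9633c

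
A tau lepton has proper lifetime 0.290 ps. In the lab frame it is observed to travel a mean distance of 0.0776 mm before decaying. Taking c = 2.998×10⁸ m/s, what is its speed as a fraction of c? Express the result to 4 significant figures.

0.6659c

Lab distance = (lab lifetime)·v = γτ·βc, so βγ = d/(cτ) = 7.760×10^-5/(2.998×10⁸ × 2.900×10^-13) = 0.89255.
With βγ = 0.89255: γ² = 1 + (βγ)² = 1.796646, and β = (βγ)/γ = 0.89255/1.34039 = 0.6659.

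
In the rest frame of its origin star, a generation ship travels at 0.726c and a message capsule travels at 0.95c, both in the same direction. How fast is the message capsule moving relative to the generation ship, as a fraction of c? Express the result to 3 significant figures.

0.722c

Transform to the generation ship's frame: u' = (u − v)/(1 − uv/c²).
u' = (0.95 − 0.726)/(1 − 0.95×0.726) = 0.224/0.3103 = 0.72188.
Speed in the generation ship's frame: 0.722c (in the same direction).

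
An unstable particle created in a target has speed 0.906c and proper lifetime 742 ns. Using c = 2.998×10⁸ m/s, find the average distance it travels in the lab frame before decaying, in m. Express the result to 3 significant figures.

β² = 0.820836, so γ = 1/√0.179164 = 2.3625.
Lab-frame lifetime: Δt = γτ = 2.3625 × 742 ns = 1753 ns.
Distance: d = vΔt = 0.906 × 2.998×10⁸ m/s × 1.7530×10^-6 s = 476 m.

476 m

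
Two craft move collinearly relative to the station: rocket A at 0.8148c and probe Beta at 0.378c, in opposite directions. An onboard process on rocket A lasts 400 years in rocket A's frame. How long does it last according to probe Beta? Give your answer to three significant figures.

975 years

The velocity of rocket A relative to probe Beta is (0.8148 + 0.378)c / (1 + 0.8148×0.378) = 0.91193c; relative speed 0.91193c.
γ for this relative speed: γ = 1/√(1 − 0.831616) = 2.437.
Rocket A's interval is proper; time dilation gives Δt_B = γΔτ = 2.437 × 400 years = 975 years.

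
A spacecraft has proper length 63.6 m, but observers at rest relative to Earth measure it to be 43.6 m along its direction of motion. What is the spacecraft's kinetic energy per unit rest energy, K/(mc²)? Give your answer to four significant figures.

0.4587

γ = L₀/L = 63.6/43.6 = 1.45872.
K/(mc²) = γ − 1 = 1.45872 − 1 = 0.4587.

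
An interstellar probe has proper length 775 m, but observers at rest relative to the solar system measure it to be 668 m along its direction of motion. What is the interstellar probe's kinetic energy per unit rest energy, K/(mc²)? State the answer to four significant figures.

γ = L₀/L = 775/668 = 1.16018.
Since K = (γ−1)mc², K/(mc²) = 1.16018 − 1 = 0.1602.

0.1602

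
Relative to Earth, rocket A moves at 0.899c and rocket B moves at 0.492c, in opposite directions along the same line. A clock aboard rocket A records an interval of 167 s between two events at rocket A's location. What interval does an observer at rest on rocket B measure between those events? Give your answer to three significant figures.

Transform rocket A's velocity into rocket B's frame: (0.899 + 0.492)/(1 + 0.899·0.492) = 1.391/1.442308, so the relative speed is 0.96443c.
γ for this relative speed: γ = 1/√(1 − 0.930125) = 3.783.
Rocket A's interval is proper; time dilation gives Δt_B = γΔτ = 3.783 × 167 s = 632 s.

632 s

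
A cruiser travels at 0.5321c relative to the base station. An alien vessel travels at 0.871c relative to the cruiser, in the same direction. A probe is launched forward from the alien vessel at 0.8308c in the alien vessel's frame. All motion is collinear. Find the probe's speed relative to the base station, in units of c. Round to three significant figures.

0.996c

First combine the probe and alien vessel (S''→S'): u₁ = (0.8308 + 0.871)/(1 + 0.8308×0.871) = 1.7018/1.7236268 = 0.98734.
Then combine with the cruiser (S'→S): u = (0.98734 + 0.5321)/(1 + 0.98734×0.5321) = 1.51944/1.525363614 = 0.99612.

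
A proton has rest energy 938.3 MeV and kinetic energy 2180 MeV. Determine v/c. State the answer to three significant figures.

γ = 1 + K/(mc²) = 1 + 2180/938.3 = 3.3234.
β = √(1 − 1/γ²) = √(1 − 0.0905388) = √0.9094612 = 0.954.

0.954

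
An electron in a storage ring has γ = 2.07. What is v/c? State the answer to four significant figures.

β = √(1 − 1/γ²) = √(1 − 1/4.2849) = √0.766622 = 0.8756.

0.8756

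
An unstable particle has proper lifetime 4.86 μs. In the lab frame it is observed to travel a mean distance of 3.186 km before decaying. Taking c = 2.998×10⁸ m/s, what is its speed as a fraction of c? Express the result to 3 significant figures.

0.909c

Lab distance = (lab lifetime)·v = γτ·βc, so βγ = d/(cτ) = 3186/(2.998×10⁸ × 4.860×10^-6) = 2.1866.
With βγ = 2.1866: γ² = 1 + (βγ)² = 5.78122, and β = (βγ)/γ = 2.1866/2.40442 = 0.909.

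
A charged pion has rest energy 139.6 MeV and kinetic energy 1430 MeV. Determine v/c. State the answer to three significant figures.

0.996

K = (γ−1)mc², so γ = 1 + 1430/139.6 = 11.244.
Then v/c = √(1 − γ⁻²) = √(1 − 0.00790967) = √0.99209033 = 0.996.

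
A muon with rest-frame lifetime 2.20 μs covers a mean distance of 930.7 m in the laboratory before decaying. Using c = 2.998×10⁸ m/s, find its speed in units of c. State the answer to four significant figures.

0.8159c

Let x = d/(cτ) = 930.7 m / (2.998×10⁸ m/s × 2.200×10^-6 s) = 1.4111. Since d = βγcτ, x = βγ = β/√(1−β²).
Solving: β² = x²/(1+x²) = 1.9912/2.9912 = 0.665686, so β = 0.8159.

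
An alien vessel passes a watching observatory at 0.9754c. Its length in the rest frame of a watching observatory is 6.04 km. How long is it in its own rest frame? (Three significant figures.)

27.4 km

Lorentz factor: γ = (1 − 0.95140516)^(−1/2) = 4.5363.
Proper length: L₀ = γ·L = 4.5363 × 6.04 = 27.4 km.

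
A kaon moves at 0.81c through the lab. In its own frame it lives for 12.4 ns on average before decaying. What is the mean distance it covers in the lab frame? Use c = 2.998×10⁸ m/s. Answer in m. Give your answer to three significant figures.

β² = 0.6561, so γ = 1/√0.3439 = 1.7052.
Lab-frame lifetime: Δt = γτ = 1.7052 × 12.4 ns = 21.144 ns.
Distance: d = vΔt = 0.81 × 2.998×10⁸ m/s × 2.1144×10^-8 s = 5.13 m.

5.13 m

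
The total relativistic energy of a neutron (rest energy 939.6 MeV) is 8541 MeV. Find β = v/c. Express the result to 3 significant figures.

γ = E/(mc²) = 8541/939.6 = 9.09.
β = √(1 − 1/γ²) = √(1 − 0.0121024) = √0.9878976 = 0.994.

0.994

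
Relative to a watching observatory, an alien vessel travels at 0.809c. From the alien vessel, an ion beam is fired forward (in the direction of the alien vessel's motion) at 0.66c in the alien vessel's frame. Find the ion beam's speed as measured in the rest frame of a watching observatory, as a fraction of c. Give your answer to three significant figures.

0.958c

Relativistic velocity addition: u = (u' + v)/(1 + u'v/c²), with u' = 0.66c and v = 0.809c.
Numerator: 0.66 + 0.809 = 1.469. Denominator: 1 + (0.66)(0.809) = 1.53394.
u = 1.469/1.53394 = 0.95766, so the speed is 0.958c.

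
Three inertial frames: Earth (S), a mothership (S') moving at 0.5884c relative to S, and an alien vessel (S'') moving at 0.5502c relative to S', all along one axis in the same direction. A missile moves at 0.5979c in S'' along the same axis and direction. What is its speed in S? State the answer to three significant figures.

Compose velocities in two stages. Stage 1 (into S'): u₁ = (0.5979+0.5502)/(1+0.5979×0.5502) = 0.86391.
Stage 2 (into S): u = (0.86391+0.5884)/(1+0.86391×0.5884) = 0.96286, so the speed is 0.963c.

0.963c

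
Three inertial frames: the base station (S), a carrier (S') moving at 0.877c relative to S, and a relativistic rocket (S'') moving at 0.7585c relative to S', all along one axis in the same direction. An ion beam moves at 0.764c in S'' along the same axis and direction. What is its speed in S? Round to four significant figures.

0.9976c

Apply u = (u'+v)/(1+u'v) twice. Ion beam in the carrier frame: (0.764+0.7585)/(1+0.764·0.7585) = 1.5225/1.579494 = 0.96392c.
That velocity, transformed to the rest frame of the base station: (0.96392+0.877)/(1+0.96392·0.877) = 1.84092/1.84535784 = 0.9976c.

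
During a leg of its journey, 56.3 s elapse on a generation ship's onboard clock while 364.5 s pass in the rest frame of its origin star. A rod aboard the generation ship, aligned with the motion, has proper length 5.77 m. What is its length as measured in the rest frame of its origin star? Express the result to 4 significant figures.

0.8912 m

From Δt = γΔτ: γ = 364.5/56.3 = 6.47425.
The rod contracts by the same γ: 5.77 m / 6.47425 = 0.8912 m.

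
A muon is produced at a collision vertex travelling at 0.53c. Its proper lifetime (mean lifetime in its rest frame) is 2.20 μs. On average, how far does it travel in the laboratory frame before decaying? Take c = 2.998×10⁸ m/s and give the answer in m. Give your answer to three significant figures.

γ = 1/√(1 − β²) = 1/√(1 − 0.2809) = 1/√0.7191 = 1/0.847998 = 1.1792.
Lab-frame lifetime: Δt = γτ = 1.1792 × 2.20 μs = 2.5942 μs.
Distance: d = vΔt = 0.53 × 2.998×10⁸ m/s × 2.5942×10^-6 s = 412 m.

412 m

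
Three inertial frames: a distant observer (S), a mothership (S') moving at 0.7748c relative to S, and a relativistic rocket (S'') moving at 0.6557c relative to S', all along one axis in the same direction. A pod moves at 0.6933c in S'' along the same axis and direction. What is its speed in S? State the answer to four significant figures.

Compose velocities in two stages. Stage 1 (into S'): u₁ = (0.6933+0.6557)/(1+0.6933×0.6557) = 0.9274.
Stage 2 (into S): u = (0.9274+0.7748)/(1+0.9274×0.7748) = 0.99049, so the speed is 0.9905c.

0.9905c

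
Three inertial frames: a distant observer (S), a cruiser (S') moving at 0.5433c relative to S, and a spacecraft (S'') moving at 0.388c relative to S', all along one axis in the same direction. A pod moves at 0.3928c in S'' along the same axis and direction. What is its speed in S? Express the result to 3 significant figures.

Apply u = (u'+v)/(1+u'v) twice. Pod in the cruiser frame: (0.3928+0.388)/(1+0.3928·0.388) = 0.7808/1.1524064 = 0.67754c.
That velocity, transformed to the rest frame of a distant observer: (0.67754+0.5433)/(1+0.67754·0.5433) = 1.22084/1.368107482 = 0.89236c.

0.892c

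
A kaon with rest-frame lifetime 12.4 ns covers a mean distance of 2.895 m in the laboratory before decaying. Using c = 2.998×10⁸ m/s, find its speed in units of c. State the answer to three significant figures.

0.614c

Lab distance = (lab lifetime)·v = γτ·βc, so βγ = d/(cτ) = 2.895/(2.998×10⁸ × 1.240×10^-8) = 0.77874.
With βγ = 0.77874: γ² = 1 + (βγ)² = 1.606436, and β = (βγ)/γ = 0.77874/1.26745 = 0.614.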